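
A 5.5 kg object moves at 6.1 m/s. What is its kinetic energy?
KE = ½mv² = ½×5.5×6.1² = 102.3275 J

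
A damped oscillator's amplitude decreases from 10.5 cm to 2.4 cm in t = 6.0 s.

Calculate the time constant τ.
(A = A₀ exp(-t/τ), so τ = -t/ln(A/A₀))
A/A₀ = 2.4/10.5 = 0.2286; ln(A/A₀) = -1.476
τ = −t/ln(A/A₀) = −6.0/-1.476 = 4.065 s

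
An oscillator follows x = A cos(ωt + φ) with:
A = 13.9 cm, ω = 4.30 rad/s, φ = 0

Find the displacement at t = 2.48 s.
x = A cos(ωt + φ) = 13.9×cos(4.3×2.48 + 0) = -4.525 cm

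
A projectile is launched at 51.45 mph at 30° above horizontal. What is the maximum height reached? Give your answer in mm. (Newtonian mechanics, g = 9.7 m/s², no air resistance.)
H = v₀²sin²(θ)/(2g) (with unit conversion) = 6817.0 mm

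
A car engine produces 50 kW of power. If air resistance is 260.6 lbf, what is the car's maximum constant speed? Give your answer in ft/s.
P = Fv → v = P/F = 50000 W / 1159 N = 43.13 m/s = 141.5 ft/s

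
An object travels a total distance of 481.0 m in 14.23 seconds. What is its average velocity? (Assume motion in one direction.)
v_avg = Δd / Δt = 481.0 / 14.23 = 33.8 m/s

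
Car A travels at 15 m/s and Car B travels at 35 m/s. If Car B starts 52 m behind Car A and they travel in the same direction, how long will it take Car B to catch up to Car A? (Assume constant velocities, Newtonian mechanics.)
Relative speed: v_rel = 35 - 15 = 20 m/s
Time to catch: t = d₀/v_rel = 52/20 = 2.6 s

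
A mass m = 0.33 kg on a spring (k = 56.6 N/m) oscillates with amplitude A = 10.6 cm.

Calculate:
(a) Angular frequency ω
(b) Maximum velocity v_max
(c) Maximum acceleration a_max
ω = √(k/m) = √(56.6/0.33) = 13.1 rad/s
v_max = ωA = 13.1×0.106 = 1.388 m/s
a_max = ω²A = 13.1²×0.106 = 18.18 m/s²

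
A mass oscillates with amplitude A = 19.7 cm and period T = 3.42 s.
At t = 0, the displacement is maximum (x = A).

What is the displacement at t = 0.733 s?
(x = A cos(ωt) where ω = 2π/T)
ω = 2π/T = 2π/3.42 = 1.837 rad/s
x = A cos(ωt) = 19.7×cos(1.837×0.733) = 4.379 cm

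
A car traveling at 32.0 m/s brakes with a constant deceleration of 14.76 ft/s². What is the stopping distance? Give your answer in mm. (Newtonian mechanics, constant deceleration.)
d = v₀² / (2a) (with unit conversion) = 113800.0 mm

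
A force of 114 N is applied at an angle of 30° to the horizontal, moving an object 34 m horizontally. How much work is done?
W = Fd cosθ = 114×34×cos(30°) = 3356.7 J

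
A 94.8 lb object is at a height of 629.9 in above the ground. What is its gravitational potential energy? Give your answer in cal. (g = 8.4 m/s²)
PE = mgh = 43 kg × 8.4 m/s² × 16 m = 5779 J = 1381.0 cal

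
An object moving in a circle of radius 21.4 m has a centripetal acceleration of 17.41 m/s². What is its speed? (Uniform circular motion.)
v = √(a_c × r) = √(17.41 × 21.4) = 19.3 m/s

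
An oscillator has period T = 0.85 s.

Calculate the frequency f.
f = 1/T = 1/0.85 = 1.176 Hz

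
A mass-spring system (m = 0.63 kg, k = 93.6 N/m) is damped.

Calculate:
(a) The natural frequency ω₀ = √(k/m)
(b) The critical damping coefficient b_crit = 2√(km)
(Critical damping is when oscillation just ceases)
ω₀ = √(k/m) = √(93.6/0.63) = 12.19 rad/s
b_crit = 2√(km) = 2√(93.6×0.63) = 15.36 kg/s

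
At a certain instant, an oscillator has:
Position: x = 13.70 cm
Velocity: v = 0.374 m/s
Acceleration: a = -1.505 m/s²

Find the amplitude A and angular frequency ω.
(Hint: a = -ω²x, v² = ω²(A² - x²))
a = −ω²x → ω = √(|a|/x) = √(1.505/0.137) = 3.314 rad/s
v² = ω²(A² − x²) → A = √(x² + v²/ω²) = √(0.137² + 0.374²/3.314²) = 0.1775 m = 17.75 cm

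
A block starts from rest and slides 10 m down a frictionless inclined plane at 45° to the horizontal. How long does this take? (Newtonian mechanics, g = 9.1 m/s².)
a = g sin(θ) = 9.1 × sin(45°) = 6.43 m/s²
t = √(2d/a) = √(2 × 10 / 6.43) = 1.76 s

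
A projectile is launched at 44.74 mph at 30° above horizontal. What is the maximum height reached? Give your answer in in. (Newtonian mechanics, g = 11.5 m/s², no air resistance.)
H = v₀²sin²(θ)/(2g) (with unit conversion) = 171.2 in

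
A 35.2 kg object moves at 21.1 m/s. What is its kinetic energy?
KE = ½mv² = ½×35.2×21.1² = 7835.696 J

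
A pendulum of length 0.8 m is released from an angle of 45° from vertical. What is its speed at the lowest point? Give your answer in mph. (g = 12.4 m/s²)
h = L(1 − cosθ) = 0.8×(1 − cos45°) = 0.2343 m
v = √(2gh) = √(2×12.4×0.2343) = 2.411 m/s = 5.392 mph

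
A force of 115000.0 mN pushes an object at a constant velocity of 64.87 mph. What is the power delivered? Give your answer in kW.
P = Fv = 115 N × 29 m/s = 3335 W = 3.335 kW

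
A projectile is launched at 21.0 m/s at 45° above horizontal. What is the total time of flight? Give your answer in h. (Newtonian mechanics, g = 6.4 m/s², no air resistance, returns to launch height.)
T = 2v₀sin(θ)/g (with unit conversion) = 0.001289 h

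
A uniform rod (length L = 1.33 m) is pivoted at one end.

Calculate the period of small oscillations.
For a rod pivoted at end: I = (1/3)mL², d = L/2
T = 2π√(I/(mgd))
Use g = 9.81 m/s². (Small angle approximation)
I/m = (1/3)L² = 0.5896 m²; d = L/2 = 0.665 m
T = 2π√(I/(mgd)) = 2π√(0.5896/(9.81×0.665)) = 1.889 s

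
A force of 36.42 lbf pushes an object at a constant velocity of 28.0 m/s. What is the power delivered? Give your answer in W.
P = Fv = 162 N × 28 m/s = 4536 W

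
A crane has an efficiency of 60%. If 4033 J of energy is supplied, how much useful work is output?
W_out = η × W_in = 0.6 × 4033 = 2419.8 J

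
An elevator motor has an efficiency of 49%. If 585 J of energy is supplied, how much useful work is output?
W_out = η × W_in = 0.49 × 585 = 286.65 J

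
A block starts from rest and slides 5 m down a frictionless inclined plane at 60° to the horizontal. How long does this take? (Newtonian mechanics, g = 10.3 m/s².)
a = g sin(θ) = 10.3 × sin(60°) = 8.92 m/s²
t = √(2d/a) = √(2 × 5 / 8.92) = 1.06 s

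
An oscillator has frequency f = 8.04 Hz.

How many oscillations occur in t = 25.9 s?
n = f×t = 8.04×25.9 = 208.2 oscillations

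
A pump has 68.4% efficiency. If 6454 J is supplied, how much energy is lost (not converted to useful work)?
W_out = η × W_in = 0.684×6454 = 4414.5 J
W_lost = W_in − W_out = 6454 − 4414.5 = 2039.5 J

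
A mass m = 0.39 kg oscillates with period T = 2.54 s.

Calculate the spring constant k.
T = 2π√(m/k) → k = m(2π/T)² = 0.39×(2π/2.54)² = 2.386 N/m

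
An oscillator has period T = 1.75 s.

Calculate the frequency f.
f = 1/T = 1/1.75 = 0.5714 Hz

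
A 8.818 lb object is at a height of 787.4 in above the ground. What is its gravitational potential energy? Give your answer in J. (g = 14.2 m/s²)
PE = mgh = 4 kg × 14.2 m/s² × 20 m = 1136 J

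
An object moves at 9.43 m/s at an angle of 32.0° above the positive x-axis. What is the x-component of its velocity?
vₓ = v cos(θ) = 9.43 × cos(32.0°) = 8.0 m/s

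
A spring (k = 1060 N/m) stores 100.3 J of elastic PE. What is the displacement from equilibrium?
PE = ½kx² → x = √(2PE/k) = √(2×100.3/1060) = 0.435 m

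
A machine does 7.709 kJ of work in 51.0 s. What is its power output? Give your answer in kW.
P = W/t = 7709 J / 51 s = 151.2 W = 0.1512 kW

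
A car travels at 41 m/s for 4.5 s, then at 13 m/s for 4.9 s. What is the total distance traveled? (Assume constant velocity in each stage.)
d₁ = v₁t₁ = 41 × 4.5 = 184.5 m
d₂ = v₂t₂ = 13 × 4.9 = 63.7 m
d_total = 184.5 + 63.7 = 248.2 m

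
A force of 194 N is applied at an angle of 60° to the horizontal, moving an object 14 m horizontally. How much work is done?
W = Fd cosθ = 194×14×cos(60°) = 1358.0 J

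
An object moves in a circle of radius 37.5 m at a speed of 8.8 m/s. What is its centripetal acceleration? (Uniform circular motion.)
a_c = v²/r = 8.8²/37.5 = 77.44/37.5 = 2.07 m/s²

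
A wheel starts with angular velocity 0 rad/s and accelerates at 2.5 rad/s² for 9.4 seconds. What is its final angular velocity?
ω = ω₀ + αt = 0 + 2.5 × 9.4 = 23.5 rad/s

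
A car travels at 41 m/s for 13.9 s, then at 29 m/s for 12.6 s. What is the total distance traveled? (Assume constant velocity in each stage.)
d₁ = v₁t₁ = 41 × 13.9 = 569.9 m
d₂ = v₂t₂ = 29 × 12.6 = 365.4 m
d_total = 569.9 + 365.4 = 935.3 m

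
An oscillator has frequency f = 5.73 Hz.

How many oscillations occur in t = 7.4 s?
n = f×t = 5.73×7.4 = 42.4 oscillations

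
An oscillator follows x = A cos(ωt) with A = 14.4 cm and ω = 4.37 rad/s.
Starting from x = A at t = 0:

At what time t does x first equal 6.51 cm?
cos(ωt) = x/A = 6.51/14.4 = 0.4521
ωt = arccos(0.4521) = 1.102 rad
t = 1.102/4.37 = 0.2521 s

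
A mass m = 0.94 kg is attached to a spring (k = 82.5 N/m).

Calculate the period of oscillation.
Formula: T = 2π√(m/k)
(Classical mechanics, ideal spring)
T = 2π√(m/k) = 2π√(0.94/82.5) = 0.6707 s; f = 1/T = 1.491 Hz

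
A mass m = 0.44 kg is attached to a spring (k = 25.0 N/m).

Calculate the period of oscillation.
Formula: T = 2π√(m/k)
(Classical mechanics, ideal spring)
T = 2π√(m/k) = 2π√(0.44/25.0) = 0.8336 s; f = 1/T = 1.2 Hz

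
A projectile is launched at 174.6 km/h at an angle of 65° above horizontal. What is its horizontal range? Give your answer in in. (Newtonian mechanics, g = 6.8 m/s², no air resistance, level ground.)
R = v₀² sin(2θ) / g (with unit conversion) = 10430.0 in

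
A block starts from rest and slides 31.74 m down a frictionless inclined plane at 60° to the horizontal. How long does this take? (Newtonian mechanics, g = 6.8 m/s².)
a = g sin(θ) = 6.8 × sin(60°) = 5.89 m/s²
t = √(2d/a) = √(2 × 31.74 / 5.89) = 3.28 s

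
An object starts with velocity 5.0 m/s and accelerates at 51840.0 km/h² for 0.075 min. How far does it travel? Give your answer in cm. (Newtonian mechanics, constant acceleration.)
d = v₀t + ½at² (with unit conversion) = 6300.0 cm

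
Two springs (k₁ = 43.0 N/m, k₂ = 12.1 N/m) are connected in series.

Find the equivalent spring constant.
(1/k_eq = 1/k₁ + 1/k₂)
1/k_eq = 1/43.0 + 1/12.1 = 0.1059; k_eq = 9.443 N/m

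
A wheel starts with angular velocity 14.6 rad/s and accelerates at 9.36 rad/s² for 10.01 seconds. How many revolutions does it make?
θ = ω₀t + ½αt² = 14.6×10.01 + ½×9.36×10.01² = 615.08 rad
Revolutions = θ/(2π) = 615.08/(2π) = 97.89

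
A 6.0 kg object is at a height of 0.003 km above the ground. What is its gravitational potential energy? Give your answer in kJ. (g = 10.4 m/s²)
PE = mgh = 6 kg × 10.4 m/s² × 3 m = 187.2 J = 0.1872 kJ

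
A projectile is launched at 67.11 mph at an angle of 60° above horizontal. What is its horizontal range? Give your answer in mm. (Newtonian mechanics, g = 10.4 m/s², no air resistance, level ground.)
R = v₀² sin(2θ) / g (with unit conversion) = 74950.0 mm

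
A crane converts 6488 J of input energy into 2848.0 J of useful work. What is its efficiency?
η = W_out/W_in = 2848.0/6488 = 0.439 = 43.9%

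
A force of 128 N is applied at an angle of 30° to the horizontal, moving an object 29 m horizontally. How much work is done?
W = Fd cosθ = 128×29×cos(30°) = 3214.7 J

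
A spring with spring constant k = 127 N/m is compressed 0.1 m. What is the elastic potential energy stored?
PE = ½kx² = ½×127×0.1² = 0.635 J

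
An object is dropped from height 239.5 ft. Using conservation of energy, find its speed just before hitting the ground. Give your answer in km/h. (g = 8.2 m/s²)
mgh = ½mv² → v = √(2gh) = √(2×8.2×73) = 34.6 m/s = 124.6 km/h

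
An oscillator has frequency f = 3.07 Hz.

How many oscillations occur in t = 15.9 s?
n = f×t = 3.07×15.9 = 48.81 oscillations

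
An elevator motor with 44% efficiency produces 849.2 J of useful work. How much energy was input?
W_in = W_out/η = 849.2/0.44 = 1930.0 J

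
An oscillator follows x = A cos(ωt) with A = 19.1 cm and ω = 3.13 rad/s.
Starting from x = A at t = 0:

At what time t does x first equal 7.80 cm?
cos(ωt) = x/A = 7.8/19.1 = 0.4084
ωt = arccos(0.4084) = 1.15 rad
t = 1.15/3.13 = 0.3675 s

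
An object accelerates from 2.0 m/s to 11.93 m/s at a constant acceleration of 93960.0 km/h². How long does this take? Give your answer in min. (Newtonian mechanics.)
t = (v - v₀)/a (with unit conversion) = 0.02283 min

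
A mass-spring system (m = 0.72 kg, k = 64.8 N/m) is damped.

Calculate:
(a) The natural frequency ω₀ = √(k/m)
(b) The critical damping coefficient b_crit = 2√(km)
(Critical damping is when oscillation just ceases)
ω₀ = √(k/m) = √(64.8/0.72) = 9.487 rad/s
b_crit = 2√(km) = 2√(64.8×0.72) = 13.66 kg/s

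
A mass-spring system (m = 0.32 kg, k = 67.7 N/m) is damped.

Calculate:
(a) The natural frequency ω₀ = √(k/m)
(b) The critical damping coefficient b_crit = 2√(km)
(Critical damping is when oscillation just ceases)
ω₀ = √(k/m) = √(67.7/0.32) = 14.55 rad/s
b_crit = 2√(km) = 2√(67.7×0.32) = 9.309 kg/s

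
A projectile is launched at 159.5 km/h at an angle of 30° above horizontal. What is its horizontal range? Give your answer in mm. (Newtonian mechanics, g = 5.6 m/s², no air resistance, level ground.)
R = v₀² sin(2θ) / g (with unit conversion) = 303600.0 mm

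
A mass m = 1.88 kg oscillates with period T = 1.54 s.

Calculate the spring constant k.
T = 2π√(m/k) → k = m(2π/T)² = 1.88×(2π/1.54)² = 31.3 N/m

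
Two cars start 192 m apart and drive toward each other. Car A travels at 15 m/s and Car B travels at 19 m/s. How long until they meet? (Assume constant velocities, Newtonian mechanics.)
Combined speed: v_combined = 15 + 19 = 34 m/s
Time to meet: t = d/34 = 192/34 = 5.65 s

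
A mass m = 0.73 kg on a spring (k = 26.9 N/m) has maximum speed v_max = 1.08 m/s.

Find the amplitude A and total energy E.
½mv²_max = ½kA² → A = v_max√(m/k) = 1.08×√(0.73/26.9) = 0.1779 m = 17.79 cm
E = ½mv²_max = ½×0.73×1.08² = 0.4257 J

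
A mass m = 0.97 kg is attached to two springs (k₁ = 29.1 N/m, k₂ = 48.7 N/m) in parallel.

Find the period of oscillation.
k_eq = k₁+k₂ = 77.8 N/m
T = 2π√(m/k_eq) = 2π√(0.97/77.8) = 0.7016 s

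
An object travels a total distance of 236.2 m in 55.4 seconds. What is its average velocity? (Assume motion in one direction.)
v_avg = Δd / Δt = 236.2 / 55.4 = 4.26 m/s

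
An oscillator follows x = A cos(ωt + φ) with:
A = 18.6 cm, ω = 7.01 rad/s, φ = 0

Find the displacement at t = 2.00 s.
x = A cos(ωt + φ) = 18.6×cos(7.01×2.0 + 0) = 2.174 cm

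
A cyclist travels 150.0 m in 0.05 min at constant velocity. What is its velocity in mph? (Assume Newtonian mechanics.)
v = d/t (with unit conversion) = 111.8 mph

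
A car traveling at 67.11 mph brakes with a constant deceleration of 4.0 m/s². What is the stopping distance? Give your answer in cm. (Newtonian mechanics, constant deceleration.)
d = v₀² / (2a) (with unit conversion) = 11250.0 cm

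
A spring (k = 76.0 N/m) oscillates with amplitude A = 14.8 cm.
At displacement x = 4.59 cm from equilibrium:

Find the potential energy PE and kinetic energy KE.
E_total = ½kA² = ½×76.0×(0.148)² = 0.8324 J
PE = ½kx² = ½×76.0×(0.0459)² = 0.08006 J
KE = E_total − PE = 0.7523 J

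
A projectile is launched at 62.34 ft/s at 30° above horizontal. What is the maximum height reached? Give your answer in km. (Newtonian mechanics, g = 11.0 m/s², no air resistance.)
H = v₀²sin²(θ)/(2g) (with unit conversion) = 0.004103 km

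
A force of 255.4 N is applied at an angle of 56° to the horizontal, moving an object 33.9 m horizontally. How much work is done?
W = Fd cosθ = 255.4×33.9×cos(56°) = 4841.5 J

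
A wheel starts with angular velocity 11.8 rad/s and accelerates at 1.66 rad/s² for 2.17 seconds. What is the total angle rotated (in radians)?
θ = ω₀t + ½αt² = 11.8×2.17 + ½×1.66×2.17² = 29.51 rad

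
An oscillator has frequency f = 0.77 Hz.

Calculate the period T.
T = 1/f = 1/0.77 = 1.299 s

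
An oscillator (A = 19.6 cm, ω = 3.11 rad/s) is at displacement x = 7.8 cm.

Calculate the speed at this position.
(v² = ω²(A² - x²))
v = ω√(A² − x²) = 3.11×√(0.196² − 0.078²) = 0.5592 m/s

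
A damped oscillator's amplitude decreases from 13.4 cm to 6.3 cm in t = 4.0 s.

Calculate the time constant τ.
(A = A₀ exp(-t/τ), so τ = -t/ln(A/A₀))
A/A₀ = 6.3/13.4 = 0.4701; ln(A/A₀) = -0.7547
τ = −t/ln(A/A₀) = −4.0/-0.7547 = 5.3 s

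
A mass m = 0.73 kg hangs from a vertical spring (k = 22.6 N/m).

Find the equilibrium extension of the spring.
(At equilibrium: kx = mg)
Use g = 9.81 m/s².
x_eq = mg/k = 0.73×9.81/22.6 = 0.3169 m = 31.69 cm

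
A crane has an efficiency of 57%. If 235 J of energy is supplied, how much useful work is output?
W_out = η × W_in = 0.57 × 235 = 133.95 J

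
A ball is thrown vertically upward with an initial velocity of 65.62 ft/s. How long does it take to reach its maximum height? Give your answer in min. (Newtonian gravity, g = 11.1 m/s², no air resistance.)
t_up = v₀/g (with unit conversion) = 0.03003 min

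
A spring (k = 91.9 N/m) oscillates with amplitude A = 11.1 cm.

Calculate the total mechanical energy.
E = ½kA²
E = ½kA² = ½×91.9×(0.111)² = 0.5661 J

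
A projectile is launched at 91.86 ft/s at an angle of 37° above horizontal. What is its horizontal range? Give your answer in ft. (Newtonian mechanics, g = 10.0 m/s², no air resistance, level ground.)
R = v₀² sin(2θ) / g (with unit conversion) = 247.2 ft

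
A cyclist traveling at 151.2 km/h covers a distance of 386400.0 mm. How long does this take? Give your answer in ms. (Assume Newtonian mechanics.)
t = d/v (with unit conversion) = 9200.0 ms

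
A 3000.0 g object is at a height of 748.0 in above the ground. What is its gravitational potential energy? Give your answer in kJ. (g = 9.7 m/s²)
PE = mgh = 3 kg × 9.7 m/s² × 19 m = 552.9 J = 0.5529 kJ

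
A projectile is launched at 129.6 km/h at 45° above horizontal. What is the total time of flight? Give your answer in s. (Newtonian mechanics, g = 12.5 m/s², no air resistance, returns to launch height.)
T = 2v₀sin(θ)/g (with unit conversion) = 4.073 s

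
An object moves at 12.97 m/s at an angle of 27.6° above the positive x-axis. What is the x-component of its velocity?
vₓ = v cos(θ) = 12.97 × cos(27.6°) = 11.49 m/s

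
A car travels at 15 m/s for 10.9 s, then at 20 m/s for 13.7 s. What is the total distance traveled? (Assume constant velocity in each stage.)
d₁ = v₁t₁ = 15 × 10.9 = 163.5 m
d₂ = v₂t₂ = 20 × 13.7 = 274 m
d_total = 163.5 + 274 = 437.5 m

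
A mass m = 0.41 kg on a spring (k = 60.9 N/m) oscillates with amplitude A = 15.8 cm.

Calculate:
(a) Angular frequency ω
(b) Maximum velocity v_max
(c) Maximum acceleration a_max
ω = √(k/m) = √(60.9/0.41) = 12.19 rad/s
v_max = ωA = 12.19×0.158 = 1.926 m/s
a_max = ω²A = 12.19²×0.158 = 23.47 m/s²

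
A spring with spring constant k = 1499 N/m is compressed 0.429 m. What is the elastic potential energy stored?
PE = ½kx² = ½×1499×0.429² = 137.9 J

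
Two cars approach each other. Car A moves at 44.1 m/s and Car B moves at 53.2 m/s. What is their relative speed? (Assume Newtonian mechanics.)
v_rel = v_A + v_B = 44.1 + 53.2 = 97.3 m/s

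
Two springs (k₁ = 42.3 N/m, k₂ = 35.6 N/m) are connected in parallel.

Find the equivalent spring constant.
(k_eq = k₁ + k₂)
k_eq = k₁ + k₂ = 42.3 + 35.6 = 77.9 N/m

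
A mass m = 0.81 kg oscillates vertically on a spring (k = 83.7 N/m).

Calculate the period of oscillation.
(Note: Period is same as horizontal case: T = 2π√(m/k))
T = 2π√(m/k) = 2π√(0.81/83.7) = 0.6181 s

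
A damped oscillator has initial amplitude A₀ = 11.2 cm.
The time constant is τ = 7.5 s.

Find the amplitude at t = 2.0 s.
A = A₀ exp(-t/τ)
A = A₀ exp(−t/τ) = 11.2×exp(−2.0/7.5) = 8.578 cm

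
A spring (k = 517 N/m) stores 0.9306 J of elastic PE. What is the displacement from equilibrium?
PE = ½kx² → x = √(2PE/k) = √(2×0.9306/517) = 0.06 m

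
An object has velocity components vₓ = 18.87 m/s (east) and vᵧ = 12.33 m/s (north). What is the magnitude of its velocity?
|v| = √(vₓ² + vᵧ²) = √(18.87² + 12.33²) = √(508.106) = 22.54 m/s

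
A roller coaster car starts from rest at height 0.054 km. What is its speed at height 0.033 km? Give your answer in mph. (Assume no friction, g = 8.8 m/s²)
mgh₁ = ½mv₂² + mgh₂ → v₂ = √(2g(h₁−h₂)) = √(2×8.8×(54−33)) = 19.22 m/s = 43.01 mph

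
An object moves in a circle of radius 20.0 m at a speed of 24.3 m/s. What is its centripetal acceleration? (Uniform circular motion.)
a_c = v²/r = 24.3²/20.0 = 590.49/20.0 = 29.52 m/s²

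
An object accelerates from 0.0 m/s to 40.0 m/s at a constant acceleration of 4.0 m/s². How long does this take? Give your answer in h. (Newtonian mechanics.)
t = (v - v₀)/a (with unit conversion) = 0.002778 h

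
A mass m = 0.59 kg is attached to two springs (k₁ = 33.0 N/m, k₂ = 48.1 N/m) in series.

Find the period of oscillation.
k_eq = k₁k₂/(k₁+k₂) = 19.57 N/m
T = 2π√(m/k_eq) = 2π√(0.59/19.57) = 1.091 s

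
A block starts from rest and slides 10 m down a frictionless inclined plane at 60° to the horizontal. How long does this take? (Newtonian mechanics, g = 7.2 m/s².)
a = g sin(θ) = 7.2 × sin(60°) = 6.24 m/s²
t = √(2d/a) = √(2 × 10 / 6.24) = 1.79 s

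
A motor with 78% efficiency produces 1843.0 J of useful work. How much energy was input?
W_in = W_out/η = 1843.0/0.78 = 2362.8 J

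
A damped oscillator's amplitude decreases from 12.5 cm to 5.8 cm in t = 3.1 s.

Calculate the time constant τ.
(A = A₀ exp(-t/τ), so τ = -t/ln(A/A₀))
A/A₀ = 5.8/12.5 = 0.464; ln(A/A₀) = -0.7679
τ = −t/ln(A/A₀) = −3.1/-0.7679 = 4.037 s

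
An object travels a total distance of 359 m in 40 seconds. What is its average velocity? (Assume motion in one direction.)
v_avg = Δd / Δt = 359 / 40 = 8.97 m/s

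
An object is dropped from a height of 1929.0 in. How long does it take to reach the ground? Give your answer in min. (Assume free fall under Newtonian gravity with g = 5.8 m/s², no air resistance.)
t = √(2h/g) (with unit conversion) = 0.06851 min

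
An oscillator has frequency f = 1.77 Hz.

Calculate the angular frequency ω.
ω = 2πf = 2π×1.77 = 11.12 rad/s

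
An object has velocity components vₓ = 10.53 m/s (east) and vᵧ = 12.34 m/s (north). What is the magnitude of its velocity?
|v| = √(vₓ² + vᵧ²) = √(10.53² + 12.34²) = √(263.156) = 16.22 m/s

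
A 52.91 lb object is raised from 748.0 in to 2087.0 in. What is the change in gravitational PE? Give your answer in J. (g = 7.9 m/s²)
ΔPE = mg(h₂ − h₁) = 24 kg × 7.9 m/s² × (53.01 − 19) m = 6448 J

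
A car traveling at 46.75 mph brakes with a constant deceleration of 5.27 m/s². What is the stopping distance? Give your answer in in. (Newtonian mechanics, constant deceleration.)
d = v₀² / (2a) (with unit conversion) = 1631.0 in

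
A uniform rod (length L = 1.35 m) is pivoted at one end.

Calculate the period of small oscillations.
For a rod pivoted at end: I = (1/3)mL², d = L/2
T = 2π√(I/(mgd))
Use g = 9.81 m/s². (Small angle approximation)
I/m = (1/3)L² = 0.6075 m²; d = L/2 = 0.675 m
T = 2π√(I/(mgd)) = 2π√(0.6075/(9.81×0.675)) = 1.903 s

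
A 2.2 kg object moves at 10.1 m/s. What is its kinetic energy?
KE = ½mv² = ½×2.2×10.1² = 112.211 J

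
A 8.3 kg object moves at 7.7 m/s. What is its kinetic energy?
KE = ½mv² = ½×8.3×7.7² = 246.0535 J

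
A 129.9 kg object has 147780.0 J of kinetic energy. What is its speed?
KE = ½mv² → v = √(2KE/m) = √(2×147780.0/129.9) = 47.7 m/s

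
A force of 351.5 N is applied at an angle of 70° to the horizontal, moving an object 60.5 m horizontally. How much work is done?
W = Fd cosθ = 351.5×60.5×cos(70°) = 7273.3 J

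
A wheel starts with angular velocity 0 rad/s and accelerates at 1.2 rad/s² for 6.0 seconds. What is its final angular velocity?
ω = ω₀ + αt = 0 + 1.2 × 6.0 = 7.2 rad/s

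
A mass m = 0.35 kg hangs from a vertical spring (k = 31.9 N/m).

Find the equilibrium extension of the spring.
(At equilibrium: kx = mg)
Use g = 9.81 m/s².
x_eq = mg/k = 0.35×9.81/31.9 = 0.1076 m = 10.76 cm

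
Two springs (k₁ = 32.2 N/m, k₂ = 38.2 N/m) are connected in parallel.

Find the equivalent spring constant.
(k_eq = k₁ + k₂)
k_eq = k₁ + k₂ = 32.2 + 38.2 = 70.4 N/m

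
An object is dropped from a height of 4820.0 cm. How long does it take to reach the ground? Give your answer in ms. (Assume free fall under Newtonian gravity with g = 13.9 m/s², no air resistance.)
t = √(2h/g) (with unit conversion) = 2633.0 ms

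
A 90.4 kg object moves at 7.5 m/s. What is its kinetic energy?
KE = ½mv² = ½×90.4×7.5² = 2542.5 J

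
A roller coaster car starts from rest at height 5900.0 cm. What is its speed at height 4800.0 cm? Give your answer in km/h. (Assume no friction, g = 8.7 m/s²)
mgh₁ = ½mv₂² + mgh₂ → v₂ = √(2g(h₁−h₂)) = √(2×8.7×(59−48)) = 13.83 m/s = 49.81 km/h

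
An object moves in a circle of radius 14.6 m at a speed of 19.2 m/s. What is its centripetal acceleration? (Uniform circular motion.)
a_c = v²/r = 19.2²/14.6 = 368.64/14.6 = 25.25 m/s²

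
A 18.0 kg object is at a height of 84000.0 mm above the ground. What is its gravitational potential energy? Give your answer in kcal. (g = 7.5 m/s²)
PE = mgh = 18 kg × 7.5 m/s² × 84 m = 1.134e+04 J = 2.71 kcal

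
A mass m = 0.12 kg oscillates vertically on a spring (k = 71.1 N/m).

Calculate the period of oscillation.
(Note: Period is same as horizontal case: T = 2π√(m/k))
T = 2π√(m/k) = 2π√(0.12/71.1) = 0.2581 s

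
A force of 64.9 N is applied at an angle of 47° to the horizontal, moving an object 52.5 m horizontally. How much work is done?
W = Fd cosθ = 64.9×52.5×cos(47°) = 2323.7 J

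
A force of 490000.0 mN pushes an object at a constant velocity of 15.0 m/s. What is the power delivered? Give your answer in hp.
P = Fv = 490 N × 15 m/s = 7350 W = 9.857 hp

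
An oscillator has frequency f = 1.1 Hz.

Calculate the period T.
T = 1/f = 1/1.1 = 0.9091 s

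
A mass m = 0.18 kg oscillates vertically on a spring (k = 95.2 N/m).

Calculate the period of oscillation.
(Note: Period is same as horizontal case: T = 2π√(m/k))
T = 2π√(m/k) = 2π√(0.18/95.2) = 0.2732 s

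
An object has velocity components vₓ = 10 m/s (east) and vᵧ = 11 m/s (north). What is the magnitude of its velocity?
|v| = √(vₓ² + vᵧ²) = √(10² + 11²) = √(221) = 14.87 m/s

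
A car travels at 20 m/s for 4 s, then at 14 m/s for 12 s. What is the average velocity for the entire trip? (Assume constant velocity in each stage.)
d₁ = v₁t₁ = 20 × 4 = 80 m
d₂ = v₂t₂ = 14 × 12 = 168 m
d_total = 248 m, t_total = 16 s
v_avg = d_total/t_total = 248/16 = 15.5 m/s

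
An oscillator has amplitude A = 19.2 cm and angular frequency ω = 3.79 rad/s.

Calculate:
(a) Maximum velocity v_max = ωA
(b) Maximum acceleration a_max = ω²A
v_max = ωA = 3.79×0.192 = 0.7277 m/s
a_max = ω²A = 3.79²×0.192 = 2.758 m/s²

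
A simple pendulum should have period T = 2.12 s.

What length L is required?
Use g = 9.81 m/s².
T = 2π√(L/g) → L = g(T/2π)² = 9.81×(2.12/2π)² = 1.117 m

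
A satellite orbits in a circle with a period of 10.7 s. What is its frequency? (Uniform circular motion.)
f = 1/T = 1/10.7 = 0.0935 Hz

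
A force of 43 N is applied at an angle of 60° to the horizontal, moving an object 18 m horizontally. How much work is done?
W = Fd cosθ = 43×18×cos(60°) = 387.0 J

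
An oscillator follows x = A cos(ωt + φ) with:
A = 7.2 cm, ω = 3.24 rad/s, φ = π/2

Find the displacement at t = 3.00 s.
x = A cos(ωt + φ) = 7.2×cos(3.24×3.0 + π/2) = 2.095 cm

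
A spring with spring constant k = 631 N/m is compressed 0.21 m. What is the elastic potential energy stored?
PE = ½kx² = ½×631×0.21² = 13.91 J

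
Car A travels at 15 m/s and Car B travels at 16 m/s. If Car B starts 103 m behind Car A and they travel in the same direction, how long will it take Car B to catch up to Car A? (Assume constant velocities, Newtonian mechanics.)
Relative speed: v_rel = 16 - 15 = 1 m/s
Time to catch: t = d₀/v_rel = 103/1 = 103.0 s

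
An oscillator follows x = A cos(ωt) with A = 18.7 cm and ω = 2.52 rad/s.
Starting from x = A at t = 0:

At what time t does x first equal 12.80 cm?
cos(ωt) = x/A = 12.8/18.7 = 0.6845
ωt = arccos(0.6845) = 0.8169 rad
t = 0.8169/2.52 = 0.3242 s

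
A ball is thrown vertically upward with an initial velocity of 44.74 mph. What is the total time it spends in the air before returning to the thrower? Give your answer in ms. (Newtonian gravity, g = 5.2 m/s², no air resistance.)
t_total = 2v₀/g (with unit conversion) = 7693.0 ms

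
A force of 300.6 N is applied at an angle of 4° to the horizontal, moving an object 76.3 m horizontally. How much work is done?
W = Fd cosθ = 300.6×76.3×cos(4°) = 22880.0 J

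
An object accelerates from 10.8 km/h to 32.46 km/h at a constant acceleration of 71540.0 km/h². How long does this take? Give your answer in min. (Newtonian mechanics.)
t = (v - v₀)/a (with unit conversion) = 0.01817 min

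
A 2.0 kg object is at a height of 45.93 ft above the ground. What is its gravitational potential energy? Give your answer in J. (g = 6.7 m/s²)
PE = mgh = 2 kg × 6.7 m/s² × 14 m = 187.6 J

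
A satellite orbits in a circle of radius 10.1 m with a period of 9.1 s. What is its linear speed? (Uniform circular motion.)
v = 2πr/T = 2π×10.1/9.1 = 6.97 m/s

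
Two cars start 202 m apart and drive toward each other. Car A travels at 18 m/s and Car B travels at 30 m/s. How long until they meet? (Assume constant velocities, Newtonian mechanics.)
Combined speed: v_combined = 18 + 30 = 48 m/s
Time to meet: t = d/48 = 202/48 = 4.21 s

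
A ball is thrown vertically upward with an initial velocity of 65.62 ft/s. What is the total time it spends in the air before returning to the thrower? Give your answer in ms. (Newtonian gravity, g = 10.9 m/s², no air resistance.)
t_total = 2v₀/g (with unit conversion) = 3670.0 ms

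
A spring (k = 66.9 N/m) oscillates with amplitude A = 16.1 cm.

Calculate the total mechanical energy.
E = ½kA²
E = ½kA² = ½×66.9×(0.161)² = 0.8671 J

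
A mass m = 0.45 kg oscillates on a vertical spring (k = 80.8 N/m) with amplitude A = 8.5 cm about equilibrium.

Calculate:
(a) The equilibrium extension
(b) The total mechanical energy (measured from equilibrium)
x_eq = mg/k = 0.45×9.81/80.8 = 0.05463 m = 5.463 cm
E = ½kA² = ½×80.8×(0.085)² = 0.2919 J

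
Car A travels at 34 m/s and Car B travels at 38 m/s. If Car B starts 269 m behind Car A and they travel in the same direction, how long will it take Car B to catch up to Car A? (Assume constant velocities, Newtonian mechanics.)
Relative speed: v_rel = 38 - 34 = 4 m/s
Time to catch: t = d₀/v_rel = 269/4 = 67.25 s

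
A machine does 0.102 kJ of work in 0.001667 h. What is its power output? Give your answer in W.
P = W/t = 102 J / 6.001 s = 17 W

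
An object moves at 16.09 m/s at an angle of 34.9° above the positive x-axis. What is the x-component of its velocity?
vₓ = v cos(θ) = 16.09 × cos(34.9°) = 13.2 m/s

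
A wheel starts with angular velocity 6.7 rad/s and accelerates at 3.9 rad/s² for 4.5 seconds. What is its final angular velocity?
ω = ω₀ + αt = 6.7 + 3.9 × 4.5 = 24.25 rad/s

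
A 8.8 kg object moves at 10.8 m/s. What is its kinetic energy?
KE = ½mv² = ½×8.8×10.8² = 513.216 J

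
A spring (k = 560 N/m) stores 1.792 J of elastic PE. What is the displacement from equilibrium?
PE = ½kx² → x = √(2PE/k) = √(2×1.792/560) = 0.08 m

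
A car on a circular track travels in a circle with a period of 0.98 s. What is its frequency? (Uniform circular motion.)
f = 1/T = 1/0.98 = 1.0204 Hz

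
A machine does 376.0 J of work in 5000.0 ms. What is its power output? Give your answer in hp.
P = W/t = 376 J / 5 s = 75.2 W = 0.1008 hp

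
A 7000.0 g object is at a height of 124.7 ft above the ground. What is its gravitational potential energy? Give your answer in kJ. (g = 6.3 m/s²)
PE = mgh = 7 kg × 6.3 m/s² × 38.01 m = 1676 J = 1.676 kJ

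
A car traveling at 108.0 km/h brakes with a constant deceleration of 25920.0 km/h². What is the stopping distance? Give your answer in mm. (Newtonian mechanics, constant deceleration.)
d = v₀² / (2a) (with unit conversion) = 225000.0 mm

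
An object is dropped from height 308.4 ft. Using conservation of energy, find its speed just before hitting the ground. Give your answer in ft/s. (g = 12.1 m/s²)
mgh = ½mv² → v = √(2gh) = √(2×12.1×94) = 47.69 m/s = 156.5 ft/s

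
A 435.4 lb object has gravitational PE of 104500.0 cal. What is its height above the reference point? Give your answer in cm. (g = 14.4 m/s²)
PE = mgh → h = PE/(mg) = 4.372e+05 J / (197.5 kg × 14.4 m/s²) = 153.7 m = 15370.0 cm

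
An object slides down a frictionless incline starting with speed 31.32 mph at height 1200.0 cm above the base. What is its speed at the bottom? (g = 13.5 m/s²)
½mv₀² + mgh = ½mv² → v = √(v₀² + 2gh) = √(14² + 2×13.5×12) = 22.8 m/s = 51.01 mph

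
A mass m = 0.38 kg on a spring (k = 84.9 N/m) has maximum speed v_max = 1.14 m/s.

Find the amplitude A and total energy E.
½mv²_max = ½kA² → A = v_max√(m/k) = 1.14×√(0.38/84.9) = 0.07627 m = 7.627 cm
E = ½mv²_max = ½×0.38×1.14² = 0.2469 J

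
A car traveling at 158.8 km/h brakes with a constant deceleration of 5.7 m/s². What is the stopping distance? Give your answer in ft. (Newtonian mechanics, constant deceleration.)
d = v₀² / (2a) (with unit conversion) = 560.0 ft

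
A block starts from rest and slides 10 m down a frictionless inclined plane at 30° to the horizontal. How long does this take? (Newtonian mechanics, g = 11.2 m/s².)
a = g sin(θ) = 11.2 × sin(30°) = 5.6 m/s²
t = √(2d/a) = √(2 × 10 / 5.6) = 1.89 s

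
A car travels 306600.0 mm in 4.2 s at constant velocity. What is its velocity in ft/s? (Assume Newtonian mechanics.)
v = d/t (with unit conversion) = 239.5 ft/s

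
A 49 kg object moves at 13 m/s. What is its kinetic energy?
KE = ½mv² = ½×49×13² = 4140.5 J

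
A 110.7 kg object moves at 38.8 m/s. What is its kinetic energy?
KE = ½mv² = ½×110.7×38.8² = 83326.1 J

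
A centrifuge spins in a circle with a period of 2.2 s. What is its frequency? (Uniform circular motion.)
f = 1/T = 1/2.2 = 0.4545 Hz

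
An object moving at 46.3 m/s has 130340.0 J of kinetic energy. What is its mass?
KE = ½mv² → m = 2KE/v² = 2×130340.0/46.3² = 121.6 kg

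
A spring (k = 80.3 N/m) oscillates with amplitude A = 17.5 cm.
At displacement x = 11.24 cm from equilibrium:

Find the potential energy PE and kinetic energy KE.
E_total = ½kA² = ½×80.3×(0.175)² = 1.23 J
PE = ½kx² = ½×80.3×(0.1124)² = 0.5072 J
KE = E_total − PE = 0.7223 J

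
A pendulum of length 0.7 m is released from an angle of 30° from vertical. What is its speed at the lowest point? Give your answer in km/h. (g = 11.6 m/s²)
h = L(1 − cosθ) = 0.7×(1 − cos30°) = 0.09378 m
v = √(2gh) = √(2×11.6×0.09378) = 1.475 m/s = 5.31 km/h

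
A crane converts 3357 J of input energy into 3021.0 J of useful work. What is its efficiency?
η = W_out/W_in = 3021.0/3357 = 0.8999 = 89.99%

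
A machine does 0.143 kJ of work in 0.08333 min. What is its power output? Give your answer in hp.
P = W/t = 143 J / 5 s = 28.6 W = 0.03835 hp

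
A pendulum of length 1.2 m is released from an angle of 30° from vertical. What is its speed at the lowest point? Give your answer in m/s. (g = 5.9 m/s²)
h = L(1 − cosθ) = 1.2×(1 − cos30°) = 0.1608 m
v = √(2gh) = √(2×5.9×0.1608) = 1.377 m/s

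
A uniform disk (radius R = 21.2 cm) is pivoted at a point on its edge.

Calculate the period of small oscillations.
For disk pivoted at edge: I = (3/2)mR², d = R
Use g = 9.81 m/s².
I/m = (3/2)R² = 0.06742 m²; d = R = 0.212 m
T = 2π√((3/2)R²/(gR)) = 2π√(3R/(2g)) = 1.131 s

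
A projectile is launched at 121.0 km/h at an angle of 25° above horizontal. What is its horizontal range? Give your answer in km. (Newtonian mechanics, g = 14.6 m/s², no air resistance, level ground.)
R = v₀² sin(2θ) / g (with unit conversion) = 0.05927 km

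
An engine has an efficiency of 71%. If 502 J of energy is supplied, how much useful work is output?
W_out = η × W_in = 0.71 × 502 = 356.42 J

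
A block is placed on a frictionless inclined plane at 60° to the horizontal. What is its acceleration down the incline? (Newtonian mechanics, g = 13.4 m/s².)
a = g sin(θ) = 13.4 × sin(60°) = 13.4 × 0.866 = 11.6 m/s²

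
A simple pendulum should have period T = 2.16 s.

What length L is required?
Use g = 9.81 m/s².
T = 2π√(L/g) → L = g(T/2π)² = 9.81×(2.16/2π)² = 1.159 m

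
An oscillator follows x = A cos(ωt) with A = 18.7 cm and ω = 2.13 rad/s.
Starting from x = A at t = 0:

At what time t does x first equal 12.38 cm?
cos(ωt) = x/A = 12.38/18.7 = 0.662
ωt = arccos(0.662) = 0.8473 rad
t = 0.8473/2.13 = 0.3978 s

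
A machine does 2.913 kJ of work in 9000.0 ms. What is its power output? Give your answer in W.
P = W/t = 2913 J / 9 s = 323.7 W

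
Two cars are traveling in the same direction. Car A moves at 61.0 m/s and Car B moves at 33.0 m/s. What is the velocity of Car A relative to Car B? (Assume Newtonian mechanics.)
v_rel = v_A - v_B = 61.0 - 33.0 = 28.0 m/s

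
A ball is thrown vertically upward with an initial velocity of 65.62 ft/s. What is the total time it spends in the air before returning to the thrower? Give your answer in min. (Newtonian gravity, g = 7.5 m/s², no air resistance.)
t_total = 2v₀/g (with unit conversion) = 0.08889 min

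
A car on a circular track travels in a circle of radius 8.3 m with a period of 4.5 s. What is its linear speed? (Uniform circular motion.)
v = 2πr/T = 2π×8.3/4.5 = 11.59 m/s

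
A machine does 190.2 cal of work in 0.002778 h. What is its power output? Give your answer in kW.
P = W/t = 795.8 J / 10 s = 79.57 W = 0.07957 kW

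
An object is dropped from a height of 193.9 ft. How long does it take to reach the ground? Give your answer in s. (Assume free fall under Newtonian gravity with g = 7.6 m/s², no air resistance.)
t = √(2h/g) (with unit conversion) = 3.944 s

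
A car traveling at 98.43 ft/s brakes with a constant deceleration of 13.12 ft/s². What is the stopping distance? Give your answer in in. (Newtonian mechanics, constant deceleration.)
d = v₀² / (2a) (with unit conversion) = 4431.0 in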